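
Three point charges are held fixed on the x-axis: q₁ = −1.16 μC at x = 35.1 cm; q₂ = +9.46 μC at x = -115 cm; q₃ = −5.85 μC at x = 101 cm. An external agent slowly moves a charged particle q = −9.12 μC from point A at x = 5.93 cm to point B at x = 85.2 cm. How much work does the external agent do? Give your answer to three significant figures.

2.65 J

For quasistatic motion the external work equals the change in potential energy: W_ext = qΔV = q(V_B − V_A).
At A: distances to the source charges are 0.292 m, 1.21 m, 0.951 m; V_A = Σ kqᵢ/rᵢ = -2.07×10⁴ V.
At B: distances to the source charges are 0.501 m, 2.00 m, 0.158 m; V_B = Σ kqᵢ/rᵢ = -3.11×10⁵ V.
ΔV = V_B − V_A = -2.90×10⁵ V.
W_ext = qΔV = (-9.12×10⁻⁶ C)(-2.90×10⁵ V) = 2.65 J.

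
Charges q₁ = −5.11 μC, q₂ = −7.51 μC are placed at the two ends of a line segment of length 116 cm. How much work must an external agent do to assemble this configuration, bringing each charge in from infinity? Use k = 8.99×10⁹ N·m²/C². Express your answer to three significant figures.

0.297 J

The work to assemble the configuration equals its total potential energy, U = Σ kqᵢqⱼ/rᵢⱼ over all pairs.
The separation is r = 1.16 m.
U = (0.297) = 0.297 J.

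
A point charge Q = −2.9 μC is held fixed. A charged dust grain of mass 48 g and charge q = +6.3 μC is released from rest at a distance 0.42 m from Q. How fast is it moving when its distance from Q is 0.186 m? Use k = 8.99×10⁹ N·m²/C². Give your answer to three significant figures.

4.53 m/s

Only the electrostatic force acts, so mechanical energy is conserved: ½mv² = U₁ − U₂ = kQq(1/r₁ − 1/r₂).
U₁ − U₂ = (8.99×10⁹ N·m²/C²)(-2.90×10⁻⁶ C)(6.30×10⁻⁶ C)(1/0.420 − 1/0.186) = 0.492 J.
v = √(2·0.492/0.0480) = 4.53 m/s.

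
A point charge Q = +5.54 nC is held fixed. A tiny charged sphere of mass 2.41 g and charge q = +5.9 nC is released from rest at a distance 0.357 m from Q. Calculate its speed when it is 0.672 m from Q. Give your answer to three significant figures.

Only the electrostatic force acts, so mechanical energy is conserved: ½mv² = U₁ − U₂ = kQq(1/r₁ − 1/r₂).
U₁ − U₂ = (8.99×10⁹ N·m²/C²)(5.54×10⁻⁹ C)(5.90×10⁻⁹ C)(1/0.357 − 1/0.672) = 3.86×10⁻⁷ J.
v = √(2·3.86×10⁻⁷/2.41×10⁻³) = 0.0179 m/s.

0.0179 m/s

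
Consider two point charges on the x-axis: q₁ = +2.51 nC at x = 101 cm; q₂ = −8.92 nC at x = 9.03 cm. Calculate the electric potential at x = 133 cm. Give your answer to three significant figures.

5.83 V

Electric potential is a scalar, so the contributions from each charge add algebraically: V = Σ kqᵢ/rᵢ.
Distances from the field point to each charge: r₁ = 0.320 m, r₂ = 1.24 m.
V = k[(2.51×10⁻⁹)/(0.320) + (-8.92×10⁻⁹)/(1.24)] = 5.83 V.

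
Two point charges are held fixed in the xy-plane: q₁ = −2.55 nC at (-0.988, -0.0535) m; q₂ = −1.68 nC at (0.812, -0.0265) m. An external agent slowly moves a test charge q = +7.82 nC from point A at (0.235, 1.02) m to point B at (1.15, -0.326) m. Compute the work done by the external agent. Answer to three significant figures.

-1.36×10⁻⁷ J

For quasistatic motion the external work equals the change in potential energy: W_ext = qΔV = q(V_B − V_A).
At A: distances to the source charges are 1.63 m, 1.20 m; V_A = Σ kqᵢ/rᵢ = -26.7 V.
At B: distances to the source charges are 2.16 m, 0.452 m; V_B = Σ kqᵢ/rᵢ = -44.1 V.
ΔV = V_B − V_A = -17.4 V.
W_ext = qΔV = (7.82×10⁻⁹ C)(-17.4 V) = -1.36×10⁻⁷ J.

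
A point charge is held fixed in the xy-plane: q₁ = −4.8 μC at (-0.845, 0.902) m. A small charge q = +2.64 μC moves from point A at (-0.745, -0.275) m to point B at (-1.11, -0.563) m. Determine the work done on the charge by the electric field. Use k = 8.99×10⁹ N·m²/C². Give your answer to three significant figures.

-0.0199 J

The work done by the electric force is W_field = −ΔU = −q(V_B − V_A) = q(V_A − V_B).
At A: distance to the source charge is 1.18 m; V_A = kq₁/r = -3.65×10⁴ V.
At B: distance to the source charge is 1.49 m; V_B = kq₁/r = -2.90×10⁴ V.
ΔV = V_B − V_A = 7550 V.
W_field = −qΔV = −(2.64×10⁻⁶ C)(7550 V) = -0.0199 J.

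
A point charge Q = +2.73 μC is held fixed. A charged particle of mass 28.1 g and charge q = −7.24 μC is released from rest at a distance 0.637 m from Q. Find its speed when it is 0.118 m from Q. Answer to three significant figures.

Only the electrostatic force acts, so mechanical energy is conserved: ½mv² = U₁ − U₂ = kQq(1/r₁ − 1/r₂).
U₁ − U₂ = (8.99×10⁹ N·m²/C²)(2.73×10⁻⁶ C)(-7.24×10⁻⁶ C)(1/0.637 − 1/0.118) = 1.23 J.
v = √(2·1.23/0.0281) = 9.34 m/s.

9.34 m/s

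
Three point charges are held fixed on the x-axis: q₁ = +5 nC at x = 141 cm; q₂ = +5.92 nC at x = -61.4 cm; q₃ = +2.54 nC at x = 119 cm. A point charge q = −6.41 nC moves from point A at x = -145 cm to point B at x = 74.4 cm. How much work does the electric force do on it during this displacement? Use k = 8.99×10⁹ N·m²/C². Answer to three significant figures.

4.48×10⁻⁷ J

The work done by the electric force is W_field = −ΔU = −q(V_B − V_A) = q(V_A − V_B).
At A: distances to the source charges are 2.86 m, 0.836 m, 2.64 m; V_A = Σ kqᵢ/rᵢ = 88.0 V.
At B: distances to the source charges are 0.666 m, 1.36 m, 0.446 m; V_B = Σ kqᵢ/rᵢ = 158 V.
ΔV = V_B − V_A = 69.9 V.
W_field = −qΔV = −(-6.41×10⁻⁹ C)(69.9 V) = 4.48×10⁻⁷ J.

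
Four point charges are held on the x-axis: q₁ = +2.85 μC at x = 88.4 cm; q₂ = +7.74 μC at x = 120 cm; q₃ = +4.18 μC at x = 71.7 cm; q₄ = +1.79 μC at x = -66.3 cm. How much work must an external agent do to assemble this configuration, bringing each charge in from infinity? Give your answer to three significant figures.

The assembly work is the sum of pairwise potential energies, U = Σ_{i<j} kqᵢqⱼ/rᵢⱼ.
Pair separations: r₁₂ = 0.316 m, r₁₃ = 0.167 m, r₁₄ = 1.55 m, r₂₃ = 0.483 m, r₂₄ = 1.86 m, r₃₄ = 1.38 m.
Summing all 6 pair terms gives U = 2.02 J.

2.02 J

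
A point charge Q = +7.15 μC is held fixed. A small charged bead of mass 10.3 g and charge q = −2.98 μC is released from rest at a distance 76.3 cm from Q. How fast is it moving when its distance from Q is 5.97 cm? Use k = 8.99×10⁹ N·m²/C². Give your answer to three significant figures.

Only the electrostatic force acts, so mechanical energy is conserved: ½mv² = U₁ − U₂ = kQq(1/r₁ − 1/r₂).
U₁ − U₂ = (8.99×10⁹ N·m²/C²)(7.15×10⁻⁶ C)(-2.98×10⁻⁶ C)(1/0.763 − 1/0.0597) = 2.96 J.
v = √(2·2.96/0.0103) = 24.0 m/s.

24.0 m/s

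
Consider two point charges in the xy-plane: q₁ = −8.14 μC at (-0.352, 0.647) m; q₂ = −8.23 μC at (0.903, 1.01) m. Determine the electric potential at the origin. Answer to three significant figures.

-1.54×10⁵ V

Electric potential is a scalar, so the contributions from each charge add algebraically: V = Σ kqᵢ/rᵢ.
Distances from the field point to each charge: r₁ = 0.737 m, r₂ = 1.35 m.
V = k[(-8.14×10⁻⁶)/(0.737) + (-8.23×10⁻⁶)/(1.35)] = -1.54×10⁵ V.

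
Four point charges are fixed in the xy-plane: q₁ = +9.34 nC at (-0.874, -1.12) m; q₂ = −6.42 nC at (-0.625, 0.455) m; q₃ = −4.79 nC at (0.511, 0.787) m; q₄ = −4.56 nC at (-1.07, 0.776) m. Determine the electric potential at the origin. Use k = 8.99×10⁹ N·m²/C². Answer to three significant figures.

Electric potential is a scalar, so the contributions from each charge add algebraically: V = Σ kqᵢ/rᵢ.
Distances from the field point to each charge: r₁ = 1.42 m, r₂ = 0.773 m, r₃ = 0.938 m, r₄ = 1.32 m.
V = k[(9.34×10⁻⁹)/(1.42) + (-6.42×10⁻⁹)/(0.773) + (-4.79×10⁻⁹)/(0.938) + (-4.56×10⁻⁹)/(1.32)] = -92.5 V.

-92.5 V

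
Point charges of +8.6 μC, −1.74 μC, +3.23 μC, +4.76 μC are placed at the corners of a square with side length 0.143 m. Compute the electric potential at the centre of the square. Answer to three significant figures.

Electric potential is a scalar, so the contributions from each charge add algebraically: V = Σ kqᵢ/rᵢ.
The distance from each corner to the centre is a√2/2 = 0.101 m.
V = k[(8.60×10⁻⁶)/(0.101) + (-1.74×10⁻⁶)/(0.101) + (3.23×10⁻⁶)/(0.101) + (4.76×10⁻⁶)/(0.101)] = 1.32×10⁶ V.

1.32×10⁶ V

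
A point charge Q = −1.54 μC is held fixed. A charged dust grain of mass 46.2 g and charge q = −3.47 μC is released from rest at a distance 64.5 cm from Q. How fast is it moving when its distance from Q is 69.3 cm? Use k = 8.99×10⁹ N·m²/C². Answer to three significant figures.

0.473 m/s

Only the electrostatic force acts, so mechanical energy is conserved: ½mv² = U₁ − U₂ = kQq(1/r₁ − 1/r₂).
U₁ − U₂ = (8.99×10⁹ N·m²/C²)(-1.54×10⁻⁶ C)(-3.47×10⁻⁶ C)(1/0.645 − 1/0.693) = 5.16×10⁻³ J.
v = √(2·5.16×10⁻³/0.0462) = 0.473 m/s.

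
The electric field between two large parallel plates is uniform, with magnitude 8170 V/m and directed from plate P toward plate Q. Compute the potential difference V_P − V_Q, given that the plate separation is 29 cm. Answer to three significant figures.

In a uniform field, potential decreases in the direction of E: ΔV = −E·d for a displacement d parallel to E.
Going from Q to P is a displacement of 29 cm opposite to the field, so V_P − V_Q = +Ed = 2370 V.

2370 V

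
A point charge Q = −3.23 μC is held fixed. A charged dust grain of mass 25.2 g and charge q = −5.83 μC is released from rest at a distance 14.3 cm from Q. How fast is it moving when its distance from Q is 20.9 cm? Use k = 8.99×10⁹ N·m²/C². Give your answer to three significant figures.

5.45 m/s

Only the electrostatic force acts, so mechanical energy is conserved: ½mv² = U₁ − U₂ = kQq(1/r₁ − 1/r₂).
U₁ − U₂ = (8.99×10⁹ N·m²/C²)(-3.23×10⁻⁶ C)(-5.83×10⁻⁶ C)(1/0.143 − 1/0.209) = 0.374 J.
v = √(2·0.374/0.0252) = 5.45 m/s.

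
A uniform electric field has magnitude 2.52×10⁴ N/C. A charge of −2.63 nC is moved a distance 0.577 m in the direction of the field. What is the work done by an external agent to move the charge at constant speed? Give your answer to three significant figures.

The potential change for a displacement 0.577 m in the direction of the field is ΔV = −Ed = -1.45×10⁴ V.
W_ext = qΔV = 3.82×10⁻⁵ J.

3.82×10⁻⁵ J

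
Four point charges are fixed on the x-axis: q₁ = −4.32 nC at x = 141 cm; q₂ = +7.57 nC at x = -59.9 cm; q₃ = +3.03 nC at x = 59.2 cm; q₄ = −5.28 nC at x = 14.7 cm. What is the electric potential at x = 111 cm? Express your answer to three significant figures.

Electric potential is a scalar, so the contributions from each charge add algebraically: V = Σ kqᵢ/rᵢ.
Distances from the field point to each charge: r₁ = 0.300 m, r₂ = 1.71 m, r₃ = 0.518 m, r₄ = 0.963 m.
V = k[(-4.32×10⁻⁹)/(0.300) + (7.57×10⁻⁹)/(1.71) + (3.03×10⁻⁹)/(0.518) + (-5.28×10⁻⁹)/(0.963)] = -86.3 V.

-86.3 V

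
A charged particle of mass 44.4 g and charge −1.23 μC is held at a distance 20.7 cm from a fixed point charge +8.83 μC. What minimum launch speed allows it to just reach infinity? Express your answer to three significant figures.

4.61 m/s

To just escape, total mechanical energy must reach zero at infinity: ½mv²_min + U = 0, so ½mv²_min = −U = |kQq|/r.
|U| = |kQq|/r = (8.99×10⁹ N·m²/C²)(8.83×10⁻⁶)(1.23×10⁻⁶)/(0.207) = 0.472 J.
v_min = √(2|U|/m) = √(2·0.472/0.0444) = 4.61 m/s.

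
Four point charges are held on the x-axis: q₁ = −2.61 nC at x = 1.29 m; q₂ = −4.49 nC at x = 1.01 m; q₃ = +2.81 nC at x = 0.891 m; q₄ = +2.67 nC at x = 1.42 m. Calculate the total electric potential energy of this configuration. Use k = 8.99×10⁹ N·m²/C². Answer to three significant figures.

-1.36×10⁻⁶ J

The assembly work is the sum of pairwise potential energies, U = Σ_{i<j} kqᵢqⱼ/rᵢⱼ.
Pair separations: r₁₂ = 0.280 m, r₁₃ = 0.399 m, r₁₄ = 0.130 m, r₂₃ = 0.119 m, r₂₄ = 0.410 m, r₃₄ = 0.529 m.
Summing all 6 pair terms gives U = -1.36×10⁻⁶ J.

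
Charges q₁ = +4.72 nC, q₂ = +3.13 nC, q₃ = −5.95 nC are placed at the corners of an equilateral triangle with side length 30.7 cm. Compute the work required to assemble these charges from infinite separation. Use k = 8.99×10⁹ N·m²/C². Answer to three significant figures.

The assembly work is the sum of pairwise potential energies, U = Σ_{i<j} kqᵢqⱼ/rᵢⱼ.
All three pair separations equal the side length, 0.307 m.
U = (4.33×10⁻⁷) + (-8.22×10⁻⁷) + (-5.45×10⁻⁷) = -9.35×10⁻⁷ J.

-9.35×10⁻⁷ J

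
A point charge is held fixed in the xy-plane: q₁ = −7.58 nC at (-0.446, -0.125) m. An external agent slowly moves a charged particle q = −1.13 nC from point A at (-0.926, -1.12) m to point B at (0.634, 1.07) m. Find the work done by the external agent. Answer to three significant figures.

For quasistatic motion the external work equals the change in potential energy: W_ext = qΔV = q(V_B − V_A).
At A: distance to the source charge is 1.10 m; V_A = kq₁/r = -61.7 V.
At B: distance to the source charge is 1.61 m; V_B = kq₁/r = -42.3 V.
ΔV = V_B − V_A = 19.4 V.
W_ext = qΔV = (-1.13×10⁻⁹ C)(19.4 V) = -2.19×10⁻⁸ J.

-2.19×10⁻⁸ J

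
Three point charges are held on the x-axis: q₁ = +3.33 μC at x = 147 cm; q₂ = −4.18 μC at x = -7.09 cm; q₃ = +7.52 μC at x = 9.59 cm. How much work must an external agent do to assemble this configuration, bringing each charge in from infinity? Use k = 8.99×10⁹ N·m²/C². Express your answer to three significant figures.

-1.61 J

The assembly work is the sum of pairwise potential energies, U = Σ_{i<j} kqᵢqⱼ/rᵢⱼ.
Pair separations: r₁₂ = 1.54 m, r₁₃ = 1.37 m, r₂₃ = 0.167 m.
U = (-0.0812) + (0.164) + (-1.69) = -1.61 J.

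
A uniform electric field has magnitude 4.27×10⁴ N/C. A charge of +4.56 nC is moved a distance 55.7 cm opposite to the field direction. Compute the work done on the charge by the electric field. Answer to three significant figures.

-1.08×10⁻⁴ J

The potential change for a displacement 55.7 cm opposite to the field direction is ΔV = +Ed = 2.38×10⁴ V.
W_field = −qΔV = -1.08×10⁻⁴ J.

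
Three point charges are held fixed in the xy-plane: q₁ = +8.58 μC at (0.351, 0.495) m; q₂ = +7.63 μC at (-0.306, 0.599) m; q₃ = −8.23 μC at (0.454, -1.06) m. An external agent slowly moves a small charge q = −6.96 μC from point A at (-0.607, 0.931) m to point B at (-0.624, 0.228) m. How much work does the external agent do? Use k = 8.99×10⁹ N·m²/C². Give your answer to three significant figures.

For quasistatic motion the external work equals the change in potential energy: W_ext = qΔV = q(V_B − V_A).
At A: distances to the source charges are 1.05 m, 0.448 m, 2.26 m; V_A = Σ kqᵢ/rᵢ = 1.94×10⁵ V.
At B: distances to the source charges are 1.01 m, 0.489 m, 1.68 m; V_B = Σ kqᵢ/rᵢ = 1.73×10⁵ V.
ΔV = V_B − V_A = -2.09×10⁴ V.
W_ext = qΔV = (-6.96×10⁻⁶ C)(-2.09×10⁴ V) = 0.146 J.

0.146 J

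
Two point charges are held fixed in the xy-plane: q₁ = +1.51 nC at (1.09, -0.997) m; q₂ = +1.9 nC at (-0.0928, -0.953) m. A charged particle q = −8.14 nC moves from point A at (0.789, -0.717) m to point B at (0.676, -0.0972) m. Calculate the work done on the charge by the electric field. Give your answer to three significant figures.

The work done by the electric force is W_field = −ΔU = −q(V_B − V_A) = q(V_A − V_B).
At A: distances to the source charges are 0.411 m, 0.913 m; V_A = Σ kqᵢ/rᵢ = 51.7 V.
At B: distances to the source charges are 0.990 m, 1.15 m; V_B = Σ kqᵢ/rᵢ = 28.6 V.
ΔV = V_B − V_A = -23.2 V.
W_field = −qΔV = −(-8.14×10⁻⁹ C)(-23.2 V) = -1.89×10⁻⁷ J.

-1.89×10⁻⁷ J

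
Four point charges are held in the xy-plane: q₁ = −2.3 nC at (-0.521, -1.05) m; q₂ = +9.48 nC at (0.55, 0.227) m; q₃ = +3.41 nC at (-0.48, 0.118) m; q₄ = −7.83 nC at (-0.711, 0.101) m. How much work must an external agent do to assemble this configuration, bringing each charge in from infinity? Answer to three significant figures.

The work to assemble the configuration equals its total potential energy, U = Σ kqᵢqⱼ/rᵢⱼ over all pairs.
Pair separations: r₁₂ = 1.67 m, r₁₃ = 1.17 m, r₁₄ = 1.17 m, r₂₃ = 1.04 m, r₂₄ = 1.27 m, r₃₄ = 0.232 m.
Summing all 6 pair terms gives U = -1.32×10⁻⁶ J.

-1.32×10⁻⁶ J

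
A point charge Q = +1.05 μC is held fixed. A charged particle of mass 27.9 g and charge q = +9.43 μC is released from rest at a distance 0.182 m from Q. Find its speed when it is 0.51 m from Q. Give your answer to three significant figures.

4.75 m/s

Only the electrostatic force acts, so mechanical energy is conserved: ½mv² = U₁ − U₂ = kQq(1/r₁ − 1/r₂).
U₁ − U₂ = (8.99×10⁹ N·m²/C²)(1.05×10⁻⁶ C)(9.43×10⁻⁶ C)(1/0.182 − 1/0.510) = 0.315 J.
v = √(2·0.315/0.0279) = 4.75 m/s.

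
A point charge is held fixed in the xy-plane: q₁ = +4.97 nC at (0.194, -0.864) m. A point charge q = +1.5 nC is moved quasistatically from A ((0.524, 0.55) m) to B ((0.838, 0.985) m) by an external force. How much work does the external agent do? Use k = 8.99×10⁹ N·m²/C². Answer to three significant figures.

For quasistatic motion the external work equals the change in potential energy: W_ext = qΔV = q(V_B − V_A).
At A: distance to the source charge is 1.45 m; V_A = kq₁/r = 30.8 V.
At B: distance to the source charge is 1.96 m; V_B = kq₁/r = 22.8 V.
ΔV = V_B − V_A = -7.95 V.
W_ext = qΔV = (1.50×10⁻⁹ C)(-7.95 V) = -1.19×10⁻⁸ J.

-1.19×10⁻⁸ J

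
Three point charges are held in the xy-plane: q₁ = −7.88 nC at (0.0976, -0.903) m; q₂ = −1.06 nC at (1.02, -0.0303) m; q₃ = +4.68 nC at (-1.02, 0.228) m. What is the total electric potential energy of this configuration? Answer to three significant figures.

The work to assemble the configuration equals its total potential energy, U = Σ kqᵢqⱼ/rᵢⱼ over all pairs.
Pair separations: r₁₂ = 1.27 m, r₁₃ = 1.59 m, r₂₃ = 2.06 m.
U = (5.91×10⁻⁸) + (-2.09×10⁻⁷) + (-2.17×10⁻⁸) = -1.71×10⁻⁷ J.

-1.71×10⁻⁷ J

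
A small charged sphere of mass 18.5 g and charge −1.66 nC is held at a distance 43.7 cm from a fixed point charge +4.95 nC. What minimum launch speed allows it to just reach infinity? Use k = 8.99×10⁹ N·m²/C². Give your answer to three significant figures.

4.27×10⁻³ m/s

To just escape, total mechanical energy must reach zero at infinity: ½mv²_min + U = 0, so ½mv²_min = −U = |kQq|/r.
|U| = |kQq|/r = (8.99×10⁹ N·m²/C²)(4.95×10⁻⁹)(1.66×10⁻⁹)/(0.437) = 1.69×10⁻⁷ J.
v_min = √(2|U|/m) = √(2·1.69×10⁻⁷/0.0185) = 4.27×10⁻³ m/s.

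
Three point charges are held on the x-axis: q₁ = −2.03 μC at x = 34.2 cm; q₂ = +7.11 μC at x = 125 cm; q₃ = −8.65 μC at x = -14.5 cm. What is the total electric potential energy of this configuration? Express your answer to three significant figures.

-0.215 J

The assembly work is the sum of pairwise potential energies, U = Σ_{i<j} kqᵢqⱼ/rᵢⱼ.
Pair separations: r₁₂ = 0.908 m, r₁₃ = 0.487 m, r₂₃ = 1.40 m.
U = (-0.143) + (0.324) + (-0.396) = -0.215 J.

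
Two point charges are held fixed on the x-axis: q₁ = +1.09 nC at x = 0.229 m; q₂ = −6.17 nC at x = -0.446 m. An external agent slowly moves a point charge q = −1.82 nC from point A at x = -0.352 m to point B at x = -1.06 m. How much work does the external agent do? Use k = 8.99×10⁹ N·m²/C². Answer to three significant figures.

For quasistatic motion the external work equals the change in potential energy: W_ext = qΔV = q(V_B − V_A).
At A: distances to the source charges are 0.581 m, 0.0940 m; V_A = Σ kqᵢ/rᵢ = -573 V.
At B: distances to the source charges are 1.29 m, 0.614 m; V_B = Σ kqᵢ/rᵢ = -82.7 V.
ΔV = V_B − V_A = 490 V.
W_ext = qΔV = (-1.82×10⁻⁹ C)(490 V) = -8.93×10⁻⁷ J.

-8.93×10⁻⁷ J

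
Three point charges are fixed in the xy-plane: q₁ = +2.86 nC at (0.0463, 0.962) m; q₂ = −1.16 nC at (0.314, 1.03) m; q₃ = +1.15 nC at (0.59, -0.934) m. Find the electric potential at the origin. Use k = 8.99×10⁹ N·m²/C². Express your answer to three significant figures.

Electric potential is a scalar, so the contributions from each charge add algebraically: V = Σ kqᵢ/rᵢ.
Distances from the field point to each charge: r₁ = 0.963 m, r₂ = 1.08 m, r₃ = 1.10 m.
V = k[(2.86×10⁻⁹)/(0.963) + (-1.16×10⁻⁹)/(1.08) + (1.15×10⁻⁹)/(1.10)] = 26.4 V.

26.4 V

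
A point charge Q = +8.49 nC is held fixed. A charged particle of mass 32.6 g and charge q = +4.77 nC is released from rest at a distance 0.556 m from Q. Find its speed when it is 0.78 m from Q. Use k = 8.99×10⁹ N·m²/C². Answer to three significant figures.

3.40×10⁻³ m/s

Only the electrostatic force acts, so mechanical energy is conserved: ½mv² = U₁ − U₂ = kQq(1/r₁ − 1/r₂).
U₁ − U₂ = (8.99×10⁹ N·m²/C²)(8.49×10⁻⁹ C)(4.77×10⁻⁹ C)(1/0.556 − 1/0.780) = 1.88×10⁻⁷ J.
v = √(2·1.88×10⁻⁷/0.0326) = 3.40×10⁻³ m/s.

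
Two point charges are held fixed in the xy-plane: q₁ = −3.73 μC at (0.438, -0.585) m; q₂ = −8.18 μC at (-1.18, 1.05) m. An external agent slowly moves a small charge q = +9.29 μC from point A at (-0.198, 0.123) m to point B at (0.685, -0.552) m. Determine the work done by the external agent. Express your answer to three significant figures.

For quasistatic motion the external work equals the change in potential energy: W_ext = qΔV = q(V_B − V_A).
At A: distances to the source charges are 0.952 m, 1.35 m; V_A = Σ kqᵢ/rᵢ = -8.97×10⁴ V.
At B: distances to the source charges are 0.249 m, 2.46 m; V_B = Σ kqᵢ/rᵢ = -1.64×10⁵ V.
ΔV = V_B − V_A = -7.48×10⁴ V.
W_ext = qΔV = (9.29×10⁻⁶ C)(-7.48×10⁴ V) = -0.695 J.

-0.695 J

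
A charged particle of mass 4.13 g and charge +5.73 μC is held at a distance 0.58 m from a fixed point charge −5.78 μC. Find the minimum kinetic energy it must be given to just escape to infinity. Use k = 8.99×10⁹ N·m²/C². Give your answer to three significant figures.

0.513 J

To just escape, total mechanical energy must reach zero at infinity: ½mv²_min + U = 0, so ½mv²_min = −U = |kQq|/r.
|U| = |kQq|/r = (8.99×10⁹ N·m²/C²)(5.78×10⁻⁶)(5.73×10⁻⁶)/(0.580) = 0.513 J.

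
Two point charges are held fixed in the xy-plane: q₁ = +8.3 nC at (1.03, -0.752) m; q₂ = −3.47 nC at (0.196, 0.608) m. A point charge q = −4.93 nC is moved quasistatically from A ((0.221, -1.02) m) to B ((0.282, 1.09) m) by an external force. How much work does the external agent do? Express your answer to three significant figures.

4.66×10⁻⁷ J

For quasistatic motion the external work equals the change in potential energy: W_ext = qΔV = q(V_B − V_A).
At A: distances to the source charges are 0.852 m, 1.63 m; V_A = Σ kqᵢ/rᵢ = 68.4 V.
At B: distances to the source charges are 1.99 m, 0.490 m; V_B = Σ kqᵢ/rᵢ = -26.2 V.
ΔV = V_B − V_A = -94.6 V.
W_ext = qΔV = (-4.93×10⁻⁹ C)(-94.6 V) = 4.66×10⁻⁷ J.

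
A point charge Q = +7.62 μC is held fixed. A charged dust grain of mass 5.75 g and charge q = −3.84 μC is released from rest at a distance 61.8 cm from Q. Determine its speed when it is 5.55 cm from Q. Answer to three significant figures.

Only the electrostatic force acts, so mechanical energy is conserved: ½mv² = U₁ − U₂ = kQq(1/r₁ − 1/r₂).
U₁ − U₂ = (8.99×10⁹ N·m²/C²)(7.62×10⁻⁶ C)(-3.84×10⁻⁶ C)(1/0.618 − 1/0.0555) = 4.31 J.
v = √(2·4.31/5.75×10⁻³) = 38.7 m/s.

38.7 m/s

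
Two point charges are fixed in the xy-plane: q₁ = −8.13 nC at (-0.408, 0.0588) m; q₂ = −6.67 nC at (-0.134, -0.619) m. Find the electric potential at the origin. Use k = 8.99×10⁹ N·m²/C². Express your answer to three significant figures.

The total potential is the scalar sum of each charge's contribution, V = Σ kqᵢ/rᵢ.
Distances from the field point to each charge: r₁ = 0.412 m, r₂ = 0.633 m.
V = k[(-8.13×10⁻⁹)/(0.412) + (-6.67×10⁻⁹)/(0.633)] = -272 V.

-272 V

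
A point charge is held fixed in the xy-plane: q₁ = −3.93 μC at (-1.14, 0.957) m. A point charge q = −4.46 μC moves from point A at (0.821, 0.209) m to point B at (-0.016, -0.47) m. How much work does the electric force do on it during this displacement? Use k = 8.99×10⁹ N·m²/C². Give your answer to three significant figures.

-0.0117 J

The work done by the electric force is W_field = −ΔU = −q(V_B − V_A) = q(V_A − V_B).
At A: distance to the source charge is 2.10 m; V_A = kq₁/r = -1.68×10⁴ V.
At B: distance to the source charge is 1.82 m; V_B = kq₁/r = -1.94×10⁴ V.
ΔV = V_B − V_A = -2620 V.
W_field = −qΔV = −(-4.46×10⁻⁶ C)(-2620 V) = -0.0117 J.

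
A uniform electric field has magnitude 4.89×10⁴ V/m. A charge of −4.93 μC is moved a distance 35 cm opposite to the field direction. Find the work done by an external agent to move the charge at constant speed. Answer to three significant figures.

The potential change for a displacement 35 cm opposite to the field direction is ΔV = +Ed = 1.71×10⁴ V.
W_ext = qΔV = -0.0844 J.

-0.0844 J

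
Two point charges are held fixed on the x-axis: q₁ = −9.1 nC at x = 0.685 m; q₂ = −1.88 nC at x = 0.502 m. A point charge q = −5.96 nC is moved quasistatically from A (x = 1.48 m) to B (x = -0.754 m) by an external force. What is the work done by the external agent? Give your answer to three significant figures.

-2.97×10⁻⁷ J

For quasistatic motion the external work equals the change in potential energy: W_ext = qΔV = q(V_B − V_A).
At A: distances to the source charges are 0.795 m, 0.978 m; V_A = Σ kqᵢ/rᵢ = -120 V.
At B: distances to the source charges are 1.44 m, 1.26 m; V_B = Σ kqᵢ/rᵢ = -70.3 V.
ΔV = V_B − V_A = 49.9 V.
W_ext = qΔV = (-5.96×10⁻⁹ C)(49.9 V) = -2.97×10⁻⁷ J.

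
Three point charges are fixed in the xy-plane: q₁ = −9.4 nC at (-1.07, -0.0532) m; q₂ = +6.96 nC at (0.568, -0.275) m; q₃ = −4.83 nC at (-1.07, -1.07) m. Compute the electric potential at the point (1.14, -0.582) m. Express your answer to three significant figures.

The total potential is the scalar sum of each charge's contribution, V = Σ kqᵢ/rᵢ.
Distances from the field point to each charge: r₁ = 2.27 m, r₂ = 0.649 m, r₃ = 2.26 m.
V = k[(-9.40×10⁻⁹)/(2.27) + (6.96×10⁻⁹)/(0.649) + (-4.83×10⁻⁹)/(2.26)] = 40.0 V.

40.0 V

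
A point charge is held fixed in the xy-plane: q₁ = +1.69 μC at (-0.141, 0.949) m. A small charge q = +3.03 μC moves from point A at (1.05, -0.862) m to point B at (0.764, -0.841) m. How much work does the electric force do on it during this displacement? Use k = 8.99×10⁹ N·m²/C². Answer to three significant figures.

-1.71×10⁻³ J

The work done by the electric force is W_field = −ΔU = −q(V_B − V_A) = q(V_A − V_B).
At A: distance to the source charge is 2.17 m; V_A = kq₁/r = 7010 V.
At B: distance to the source charge is 2.01 m; V_B = kq₁/r = 7570 V.
ΔV = V_B − V_A = 565 V.
W_field = −qΔV = −(3.03×10⁻⁶ C)(565 V) = -1.71×10⁻³ J.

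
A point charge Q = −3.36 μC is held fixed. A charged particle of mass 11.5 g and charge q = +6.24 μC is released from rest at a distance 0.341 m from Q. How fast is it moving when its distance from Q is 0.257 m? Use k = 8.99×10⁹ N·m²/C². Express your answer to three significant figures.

Only the electrostatic force acts, so mechanical energy is conserved: ½mv² = U₁ − U₂ = kQq(1/r₁ − 1/r₂).
U₁ − U₂ = (8.99×10⁹ N·m²/C²)(-3.36×10⁻⁶ C)(6.24×10⁻⁶ C)(1/0.341 − 1/0.257) = 0.181 J.
v = √(2·0.181/0.0115) = 5.61 m/s.

5.61 m/s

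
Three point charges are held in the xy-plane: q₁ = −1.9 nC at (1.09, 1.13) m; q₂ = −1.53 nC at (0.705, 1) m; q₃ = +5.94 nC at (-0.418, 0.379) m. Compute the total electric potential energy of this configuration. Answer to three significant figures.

The work to assemble the configuration equals its total potential energy, U = Σ kqᵢqⱼ/rᵢⱼ over all pairs.
Pair separations: r₁₂ = 0.406 m, r₁₃ = 1.68 m, r₂₃ = 1.28 m.
U = (6.43×10⁻⁸) + (-6.02×10⁻⁸) + (-6.37×10⁻⁸) = -5.96×10⁻⁸ J.

-5.96×10⁻⁸ J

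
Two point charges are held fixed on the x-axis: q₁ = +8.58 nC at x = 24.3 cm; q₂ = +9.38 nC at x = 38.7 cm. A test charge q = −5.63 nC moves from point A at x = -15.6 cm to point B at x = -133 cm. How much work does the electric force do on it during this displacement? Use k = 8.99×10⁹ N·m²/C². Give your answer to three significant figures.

The work done by the electric force is W_field = −ΔU = −q(V_B − V_A) = q(V_A − V_B).
At A: distances to the source charges are 0.399 m, 0.543 m; V_A = Σ kqᵢ/rᵢ = 349 V.
At B: distances to the source charges are 1.57 m, 1.72 m; V_B = Σ kqᵢ/rᵢ = 98.1 V.
ΔV = V_B − V_A = -250 V.
W_field = −qΔV = −(-5.63×10⁻⁹ C)(-250 V) = -1.41×10⁻⁶ J.

-1.41×10⁻⁶ J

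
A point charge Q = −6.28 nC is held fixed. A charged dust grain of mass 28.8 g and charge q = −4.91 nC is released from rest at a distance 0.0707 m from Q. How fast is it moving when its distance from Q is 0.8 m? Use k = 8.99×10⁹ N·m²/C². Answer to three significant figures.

Only the electrostatic force acts, so mechanical energy is conserved: ½mv² = U₁ − U₂ = kQq(1/r₁ − 1/r₂).
U₁ − U₂ = (8.99×10⁹ N·m²/C²)(-6.28×10⁻⁹ C)(-4.91×10⁻⁹ C)(1/0.0707 − 1/0.800) = 3.57×10⁻⁶ J.
v = √(2·3.57×10⁻⁶/0.0288) = 0.0158 m/s.

0.0158 m/s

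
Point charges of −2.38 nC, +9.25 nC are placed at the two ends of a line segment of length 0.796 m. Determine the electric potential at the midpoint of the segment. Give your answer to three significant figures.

155 V

The total potential is the scalar sum of each charge's contribution, V = Σ kqᵢ/rᵢ.
Each charge is 0.398 m from the midpoint.
V = k[(-2.38×10⁻⁹)/(0.398) + (9.25×10⁻⁹)/(0.398)] = 155 V.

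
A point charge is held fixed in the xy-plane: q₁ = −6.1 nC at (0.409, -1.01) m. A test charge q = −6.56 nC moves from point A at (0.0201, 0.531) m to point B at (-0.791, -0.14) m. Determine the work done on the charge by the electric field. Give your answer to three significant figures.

The work done by the electric force is W_field = −ΔU = −q(V_B − V_A) = q(V_A − V_B).
At A: distance to the source charge is 1.59 m; V_A = kq₁/r = -34.5 V.
At B: distance to the source charge is 1.48 m; V_B = kq₁/r = -37.0 V.
ΔV = V_B − V_A = -2.49 V.
W_field = −qΔV = −(-6.56×10⁻⁹ C)(-2.49 V) = -1.64×10⁻⁸ J.

-1.64×10⁻⁸ J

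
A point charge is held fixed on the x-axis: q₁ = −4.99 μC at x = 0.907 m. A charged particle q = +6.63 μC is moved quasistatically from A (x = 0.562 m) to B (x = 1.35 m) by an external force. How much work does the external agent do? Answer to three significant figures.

0.191 J

For quasistatic motion the external work equals the change in potential energy: W_ext = qΔV = q(V_B − V_A).
At A: distance to the source charge is 0.345 m; V_A = kq₁/r = -1.30×10⁵ V.
At B: distance to the source charge is 0.443 m; V_B = kq₁/r = -1.01×10⁵ V.
ΔV = V_B − V_A = 2.88×10⁴ V.
W_ext = qΔV = (6.63×10⁻⁶ C)(2.88×10⁴ V) = 0.191 J.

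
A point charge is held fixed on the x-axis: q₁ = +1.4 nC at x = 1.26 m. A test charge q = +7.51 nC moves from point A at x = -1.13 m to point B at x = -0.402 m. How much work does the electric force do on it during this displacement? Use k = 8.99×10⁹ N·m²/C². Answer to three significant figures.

The work done by the electric force is W_field = −ΔU = −q(V_B − V_A) = q(V_A − V_B).
At A: distance to the source charge is 2.39 m; V_A = kq₁/r = 5.27 V.
At B: distance to the source charge is 1.66 m; V_B = kq₁/r = 7.57 V.
ΔV = V_B − V_A = 2.31 V.
W_field = −qΔV = −(7.51×10⁻⁹ C)(2.31 V) = -1.73×10⁻⁸ J.

-1.73×10⁻⁸ J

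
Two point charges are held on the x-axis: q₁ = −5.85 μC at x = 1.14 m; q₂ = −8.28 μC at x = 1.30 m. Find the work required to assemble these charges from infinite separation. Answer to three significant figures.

2.72 J

The assembly work is the sum of pairwise potential energies, U = Σ_{i<j} kqᵢqⱼ/rᵢⱼ.
Pair separations: r₁₂ = 0.160 m.
U = (2.72) = 2.72 J.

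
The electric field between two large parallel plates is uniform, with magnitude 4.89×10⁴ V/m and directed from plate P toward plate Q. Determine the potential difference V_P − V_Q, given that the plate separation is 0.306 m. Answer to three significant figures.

1.50×10⁴ V

In a uniform field, potential decreases in the direction of E: ΔV = −E·d for a displacement d parallel to E.
Going from Q to P is a displacement of 0.306 m opposite to the field, so V_P − V_Q = +Ed = 1.50×10⁴ V.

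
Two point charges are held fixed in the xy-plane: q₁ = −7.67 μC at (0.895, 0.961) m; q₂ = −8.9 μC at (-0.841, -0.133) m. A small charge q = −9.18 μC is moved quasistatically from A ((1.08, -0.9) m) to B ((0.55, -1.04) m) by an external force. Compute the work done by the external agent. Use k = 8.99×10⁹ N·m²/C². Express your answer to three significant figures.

For quasistatic motion the external work equals the change in potential energy: W_ext = qΔV = q(V_B − V_A).
At A: distances to the source charges are 1.87 m, 2.07 m; V_A = Σ kqᵢ/rᵢ = -7.56×10⁴ V.
At B: distances to the source charges are 2.03 m, 1.66 m; V_B = Σ kqᵢ/rᵢ = -8.21×10⁴ V.
ΔV = V_B − V_A = -6590 V.
W_ext = qΔV = (-9.18×10⁻⁶ C)(-6590 V) = 0.0605 J.

0.0605 J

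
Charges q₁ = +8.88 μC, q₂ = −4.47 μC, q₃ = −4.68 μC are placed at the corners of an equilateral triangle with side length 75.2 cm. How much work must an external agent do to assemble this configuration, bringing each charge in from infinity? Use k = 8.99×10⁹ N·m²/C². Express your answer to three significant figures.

The assembly work is the sum of pairwise potential energies, U = Σ_{i<j} kqᵢqⱼ/rᵢⱼ.
All three pair separations equal the side length, 0.752 m.
U = (-0.475) + (-0.497) + (0.250) = -0.721 J.

-0.721 J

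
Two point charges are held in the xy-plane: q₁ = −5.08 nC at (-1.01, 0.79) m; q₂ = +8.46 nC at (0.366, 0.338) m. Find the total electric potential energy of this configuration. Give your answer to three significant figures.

-2.67×10⁻⁷ J

The assembly work is the sum of pairwise potential energies, U = Σ_{i<j} kqᵢqⱼ/rᵢⱼ.
Pair separations: r₁₂ = 1.45 m.
U = (-2.67×10⁻⁷) = -2.67×10⁻⁷ J.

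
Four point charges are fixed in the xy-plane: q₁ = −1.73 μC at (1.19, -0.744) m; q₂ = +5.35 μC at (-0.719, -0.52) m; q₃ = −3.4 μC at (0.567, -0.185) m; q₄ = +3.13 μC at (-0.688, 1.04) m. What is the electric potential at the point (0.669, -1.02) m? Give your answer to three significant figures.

Electric potential is a scalar, so the contributions from each charge add algebraically: V = Σ kqᵢ/rᵢ.
Distances from the field point to each charge: r₁ = 0.590 m, r₂ = 1.48 m, r₃ = 0.841 m, r₄ = 2.47 m.
V = k[(-1.73×10⁻⁶)/(0.590) + (5.35×10⁻⁶)/(1.48) + (-3.40×10⁻⁶)/(0.841) + (3.13×10⁻⁶)/(2.47)] = -1.87×10⁴ V.

-1.87×10⁴ V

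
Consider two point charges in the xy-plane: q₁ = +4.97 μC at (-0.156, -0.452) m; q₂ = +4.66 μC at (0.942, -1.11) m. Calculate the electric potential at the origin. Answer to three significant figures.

1.22×10⁵ V

The total potential is the scalar sum of each charge's contribution, V = Σ kqᵢ/rᵢ.
Distances from the field point to each charge: r₁ = 0.478 m, r₂ = 1.46 m.
V = k[(4.97×10⁻⁶)/(0.478) + (4.66×10⁻⁶)/(1.46)] = 1.22×10⁵ V.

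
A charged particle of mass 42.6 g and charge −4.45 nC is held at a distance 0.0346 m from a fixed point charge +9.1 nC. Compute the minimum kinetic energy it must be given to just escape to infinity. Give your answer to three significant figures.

To just escape, total mechanical energy must reach zero at infinity: ½mv²_min + U = 0, so ½mv²_min = −U = |kQq|/r.
|U| = |kQq|/r = (8.99×10⁹ N·m²/C²)(9.10×10⁻⁹)(4.45×10⁻⁹)/(0.0346) = 1.05×10⁻⁵ J.

1.05×10⁻⁵ J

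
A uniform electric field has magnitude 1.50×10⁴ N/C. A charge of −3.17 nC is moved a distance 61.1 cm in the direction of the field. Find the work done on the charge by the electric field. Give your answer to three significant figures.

-2.91×10⁻⁵ J

The potential change for a displacement 61.1 cm in the direction of the field is ΔV = −Ed = -9160 V.
W_field = −qΔV = -2.91×10⁻⁵ J.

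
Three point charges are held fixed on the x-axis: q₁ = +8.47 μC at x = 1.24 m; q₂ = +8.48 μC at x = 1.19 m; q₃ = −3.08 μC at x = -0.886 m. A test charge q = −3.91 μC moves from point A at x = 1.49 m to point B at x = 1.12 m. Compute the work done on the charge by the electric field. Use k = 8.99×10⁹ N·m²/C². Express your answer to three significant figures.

The work done by the electric force is W_field = −ΔU = −q(V_B − V_A) = q(V_A − V_B).
At A: distances to the source charges are 0.250 m, 0.300 m, 2.38 m; V_A = Σ kqᵢ/rᵢ = 5.47×10⁵ V.
At B: distances to the source charges are 0.120 m, 0.0700 m, 2.01 m; V_B = Σ kqᵢ/rᵢ = 1.71×10⁶ V.
ΔV = V_B − V_A = 1.16×10⁶ V.
W_field = −qΔV = −(-3.91×10⁻⁶ C)(1.16×10⁶ V) = 4.55 J.

4.55 J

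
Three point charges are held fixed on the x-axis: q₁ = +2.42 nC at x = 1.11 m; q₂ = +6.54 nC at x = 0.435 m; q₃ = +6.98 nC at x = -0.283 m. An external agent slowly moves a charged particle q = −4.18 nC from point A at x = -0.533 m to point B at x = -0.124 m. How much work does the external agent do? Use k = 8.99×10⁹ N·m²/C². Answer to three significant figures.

-8.05×10⁻⁷ J

For quasistatic motion the external work equals the change in potential energy: W_ext = qΔV = q(V_B − V_A).
At A: distances to the source charges are 1.64 m, 0.968 m, 0.250 m; V_A = Σ kqᵢ/rᵢ = 325 V.
At B: distances to the source charges are 1.23 m, 0.559 m, 0.159 m; V_B = Σ kqᵢ/rᵢ = 517 V.
ΔV = V_B − V_A = 192 V.
W_ext = qΔV = (-4.18×10⁻⁹ C)(192 V) = -8.05×10⁻⁷ J.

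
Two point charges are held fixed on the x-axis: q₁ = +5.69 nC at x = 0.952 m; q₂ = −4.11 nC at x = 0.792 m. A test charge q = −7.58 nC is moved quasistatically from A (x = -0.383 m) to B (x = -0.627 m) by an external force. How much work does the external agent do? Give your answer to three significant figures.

3.90×10⁻⁹ J

For quasistatic motion the external work equals the change in potential energy: W_ext = qΔV = q(V_B − V_A).
At A: distances to the source charges are 1.33 m, 1.18 m; V_A = Σ kqᵢ/rᵢ = 6.87 V.
At B: distances to the source charges are 1.58 m, 1.42 m; V_B = Σ kqᵢ/rᵢ = 6.36 V.
ΔV = V_B − V_A = -0.514 V.
W_ext = qΔV = (-7.58×10⁻⁹ C)(-0.514 V) = 3.90×10⁻⁹ J.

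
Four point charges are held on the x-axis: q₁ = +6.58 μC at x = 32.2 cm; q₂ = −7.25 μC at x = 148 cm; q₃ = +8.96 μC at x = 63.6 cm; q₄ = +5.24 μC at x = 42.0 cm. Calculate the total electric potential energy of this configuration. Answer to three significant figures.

5.42 J

The work to assemble the configuration equals its total potential energy, U = Σ kqᵢqⱼ/rᵢⱼ over all pairs.
Pair separations: r₁₂ = 1.16 m, r₁₃ = 0.314 m, r₁₄ = 0.0980 m, r₂₃ = 0.844 m, r₂₄ = 1.06 m, r₃₄ = 0.216 m.
Summing all 6 pair terms gives U = 5.42 J.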